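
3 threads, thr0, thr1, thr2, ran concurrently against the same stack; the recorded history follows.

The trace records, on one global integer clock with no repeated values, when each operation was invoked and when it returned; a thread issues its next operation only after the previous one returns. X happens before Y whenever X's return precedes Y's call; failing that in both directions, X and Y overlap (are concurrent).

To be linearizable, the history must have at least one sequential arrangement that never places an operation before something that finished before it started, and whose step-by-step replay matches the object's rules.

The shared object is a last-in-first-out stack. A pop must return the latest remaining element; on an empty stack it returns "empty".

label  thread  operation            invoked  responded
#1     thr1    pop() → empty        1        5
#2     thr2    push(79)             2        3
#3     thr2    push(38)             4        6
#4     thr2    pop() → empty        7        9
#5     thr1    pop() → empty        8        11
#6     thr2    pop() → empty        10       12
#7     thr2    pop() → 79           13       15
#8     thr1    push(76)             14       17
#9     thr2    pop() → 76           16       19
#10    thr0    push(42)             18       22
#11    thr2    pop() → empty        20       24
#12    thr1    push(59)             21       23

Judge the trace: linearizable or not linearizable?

events 1..8 are fine; event 9 — the response of #4 at time 9 — makes the prefix non-linearizable
3 orders of the 4 completed stack ops respect real time; none is legal
every completion of the 1 pending operation (#5) was checked; none linearizes
take #1, #2, #3, #4 (pending dropped): step 4 already fails, because #4 pop() → empty cannot occur there
take #2, #1, #3, #4 (pending dropped): step 2 already fails, because #1 pop() → empty cannot occur there

not linearizable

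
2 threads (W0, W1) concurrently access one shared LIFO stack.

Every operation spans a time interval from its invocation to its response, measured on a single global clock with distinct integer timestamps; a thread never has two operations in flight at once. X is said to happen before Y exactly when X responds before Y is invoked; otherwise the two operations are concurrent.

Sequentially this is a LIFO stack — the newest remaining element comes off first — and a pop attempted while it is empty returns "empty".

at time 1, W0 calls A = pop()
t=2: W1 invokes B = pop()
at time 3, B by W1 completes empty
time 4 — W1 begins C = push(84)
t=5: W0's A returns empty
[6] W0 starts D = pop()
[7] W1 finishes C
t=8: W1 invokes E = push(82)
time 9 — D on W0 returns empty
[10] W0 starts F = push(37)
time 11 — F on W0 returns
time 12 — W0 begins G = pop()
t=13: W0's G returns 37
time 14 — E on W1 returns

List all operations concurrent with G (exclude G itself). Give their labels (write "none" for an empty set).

E

concurrent with G ([12,13]): every op whose interval crosses 12..13
A [1,5]: before
B [2,3]: before
C [4,7]: before
D [6,9]: before
E [8,14]: concurrent
F [10,11]: before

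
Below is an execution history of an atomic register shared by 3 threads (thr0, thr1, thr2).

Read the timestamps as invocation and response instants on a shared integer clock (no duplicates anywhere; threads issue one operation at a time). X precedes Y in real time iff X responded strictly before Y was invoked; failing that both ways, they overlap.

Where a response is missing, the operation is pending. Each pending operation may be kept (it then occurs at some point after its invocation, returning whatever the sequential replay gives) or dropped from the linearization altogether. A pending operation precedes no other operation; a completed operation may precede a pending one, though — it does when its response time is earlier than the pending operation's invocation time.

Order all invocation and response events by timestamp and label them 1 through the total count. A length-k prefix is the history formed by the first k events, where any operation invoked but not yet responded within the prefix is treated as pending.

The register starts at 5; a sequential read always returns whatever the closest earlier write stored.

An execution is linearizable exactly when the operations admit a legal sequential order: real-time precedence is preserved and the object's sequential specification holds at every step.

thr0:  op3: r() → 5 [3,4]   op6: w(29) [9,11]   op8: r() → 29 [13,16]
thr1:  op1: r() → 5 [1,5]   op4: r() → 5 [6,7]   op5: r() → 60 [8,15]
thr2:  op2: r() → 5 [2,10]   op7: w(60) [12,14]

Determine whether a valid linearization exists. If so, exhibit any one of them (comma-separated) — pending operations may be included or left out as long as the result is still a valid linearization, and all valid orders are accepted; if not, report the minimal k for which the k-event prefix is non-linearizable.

linearizable — witness: op1, op2, op3, op4, op6, op8, op7, op5

after step 1 (op1 r() → 5): value 5
after step 2 (op2 r() → 5): value 5
after step 3 (op3 r() → 5): value 5
after step 4 (op4 r() → 5): value 5
after step 5 (op6 w(29)): value 29
after step 6 (op8 r() → 29): value 29
after step 7 (op7 w(60)): value 60
after step 8 (op5 r() → 60): value 60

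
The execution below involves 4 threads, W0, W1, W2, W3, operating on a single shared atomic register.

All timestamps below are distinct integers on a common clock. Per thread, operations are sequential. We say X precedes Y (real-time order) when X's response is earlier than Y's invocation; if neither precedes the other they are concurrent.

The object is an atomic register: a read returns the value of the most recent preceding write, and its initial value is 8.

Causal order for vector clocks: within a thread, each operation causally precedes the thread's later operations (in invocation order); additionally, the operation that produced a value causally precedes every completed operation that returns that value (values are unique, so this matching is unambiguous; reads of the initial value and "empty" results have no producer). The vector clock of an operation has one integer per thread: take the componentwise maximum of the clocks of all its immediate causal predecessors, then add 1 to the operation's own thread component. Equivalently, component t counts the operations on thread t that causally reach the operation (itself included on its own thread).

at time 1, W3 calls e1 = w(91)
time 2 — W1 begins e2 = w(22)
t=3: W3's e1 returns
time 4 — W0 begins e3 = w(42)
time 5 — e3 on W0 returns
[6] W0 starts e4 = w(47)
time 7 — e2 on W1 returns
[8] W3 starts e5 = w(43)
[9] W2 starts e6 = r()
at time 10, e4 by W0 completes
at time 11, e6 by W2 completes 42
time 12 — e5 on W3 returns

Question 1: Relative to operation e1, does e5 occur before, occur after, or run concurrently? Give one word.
e5 spans [8,12], e1 spans [1,3]
resp(e1)=3 < inv(e5)=8

after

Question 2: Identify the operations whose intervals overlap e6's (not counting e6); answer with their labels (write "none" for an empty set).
e6 spans [9,11]; an op avoiding the whole window 9..11 is ordered, any other is concurrent
e1 [1,3]: before
e2 [2,7]: before
e3 [4,5]: before
e4 [6,10]: concurrent
e5 [8,12]: concurrent

e4, e5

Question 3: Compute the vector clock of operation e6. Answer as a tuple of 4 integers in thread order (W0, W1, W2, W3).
VC(e1, invoked at 1): no causal predecessors; +1 on W3 → (0, 0, 0, 1)
VC(e2, invoked at 2): no causal predecessors; +1 on W1 → (0, 1, 0, 0)
VC(e3, invoked at 4): no causal predecessors; +1 on W0 → (1, 0, 0, 0)
e5 (invocation 8): componentwise max over VC(e1)=(0, 0, 0, 1), +1 at W3, giving (0, 0, 0, 2)
e6 (invocation 9): componentwise max over VC(e3)=(1, 0, 0, 0), +1 at W2, giving (1, 0, 1, 0)
e4 (invocation 6): componentwise max over VC(e3)=(1, 0, 0, 0), +1 at W0, giving (2, 0, 0, 0)
target: VC(e6) = (1, 0, 1, 0)

(1, 0, 1, 0)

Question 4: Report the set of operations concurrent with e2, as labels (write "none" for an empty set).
overlap test against e2 [2,7]: concurrent iff the interval meets 2..7
e1 [1,3]: concurrent
e3 [4,5]: concurrent
e4 [6,10]: concurrent
e5 [8,12]: after
e6 [9,11]: after

e1, e3, e4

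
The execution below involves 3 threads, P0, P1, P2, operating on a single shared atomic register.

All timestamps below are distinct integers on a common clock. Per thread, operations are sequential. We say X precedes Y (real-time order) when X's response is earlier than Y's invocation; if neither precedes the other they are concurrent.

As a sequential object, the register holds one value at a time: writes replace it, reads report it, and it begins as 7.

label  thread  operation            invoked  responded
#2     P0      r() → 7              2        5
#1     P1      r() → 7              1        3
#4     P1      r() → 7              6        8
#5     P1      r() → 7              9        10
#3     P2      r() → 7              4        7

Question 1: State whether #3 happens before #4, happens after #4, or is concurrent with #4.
concurrent

#3 spans [4,7], #4 spans [6,8]
the intervals overlap in both directions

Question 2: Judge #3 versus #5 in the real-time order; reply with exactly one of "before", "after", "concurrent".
before

#3 spans [4,7], #5 spans [9,10]
resp(#3)=7 < inv(#5)=9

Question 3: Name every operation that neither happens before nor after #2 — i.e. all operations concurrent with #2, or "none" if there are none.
#1, #3

overlap test against #2 [2,5]: concurrent iff the interval meets 2..5
#1 [1,3]: concurrent
#3 [4,7]: concurrent
#4 [6,8]: after
#5 [9,10]: after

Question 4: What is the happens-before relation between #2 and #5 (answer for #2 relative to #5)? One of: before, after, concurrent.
before

#2 spans [2,5], #5 spans [9,10]
resp(#2)=5 < inv(#5)=9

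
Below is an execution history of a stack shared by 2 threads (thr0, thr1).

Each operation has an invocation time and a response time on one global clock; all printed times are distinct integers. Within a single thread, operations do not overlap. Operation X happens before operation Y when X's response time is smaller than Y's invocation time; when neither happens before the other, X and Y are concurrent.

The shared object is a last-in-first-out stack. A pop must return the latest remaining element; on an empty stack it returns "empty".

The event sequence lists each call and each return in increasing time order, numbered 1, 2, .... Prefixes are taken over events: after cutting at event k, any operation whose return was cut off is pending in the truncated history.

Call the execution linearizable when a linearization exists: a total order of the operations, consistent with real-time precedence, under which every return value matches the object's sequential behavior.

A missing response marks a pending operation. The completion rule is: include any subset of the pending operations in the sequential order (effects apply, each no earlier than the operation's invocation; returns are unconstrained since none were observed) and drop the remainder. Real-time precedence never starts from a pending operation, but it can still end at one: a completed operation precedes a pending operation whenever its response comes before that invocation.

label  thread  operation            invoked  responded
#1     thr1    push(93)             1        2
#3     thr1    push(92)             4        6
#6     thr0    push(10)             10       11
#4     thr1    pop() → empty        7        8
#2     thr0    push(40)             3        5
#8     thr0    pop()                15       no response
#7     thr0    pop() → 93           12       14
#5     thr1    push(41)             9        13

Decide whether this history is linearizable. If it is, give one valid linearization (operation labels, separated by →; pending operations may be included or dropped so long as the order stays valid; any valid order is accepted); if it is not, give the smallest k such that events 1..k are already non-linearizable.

cut after 7 events: linearizable; cut after 8 events (#4 responds, time 8): not linearizable
all 2 real-time-respecting orders fail — 4 completed stack operations, no legal replay
sample order #1, #2, #3, #4 stalls at step 4 — #4 pop() → empty has no legal effect
sample order #1, #3, #2, #4 stalls at step 4 — #4 pop() → empty has no legal effect

not linearizable — minimal violating prefix: 8 events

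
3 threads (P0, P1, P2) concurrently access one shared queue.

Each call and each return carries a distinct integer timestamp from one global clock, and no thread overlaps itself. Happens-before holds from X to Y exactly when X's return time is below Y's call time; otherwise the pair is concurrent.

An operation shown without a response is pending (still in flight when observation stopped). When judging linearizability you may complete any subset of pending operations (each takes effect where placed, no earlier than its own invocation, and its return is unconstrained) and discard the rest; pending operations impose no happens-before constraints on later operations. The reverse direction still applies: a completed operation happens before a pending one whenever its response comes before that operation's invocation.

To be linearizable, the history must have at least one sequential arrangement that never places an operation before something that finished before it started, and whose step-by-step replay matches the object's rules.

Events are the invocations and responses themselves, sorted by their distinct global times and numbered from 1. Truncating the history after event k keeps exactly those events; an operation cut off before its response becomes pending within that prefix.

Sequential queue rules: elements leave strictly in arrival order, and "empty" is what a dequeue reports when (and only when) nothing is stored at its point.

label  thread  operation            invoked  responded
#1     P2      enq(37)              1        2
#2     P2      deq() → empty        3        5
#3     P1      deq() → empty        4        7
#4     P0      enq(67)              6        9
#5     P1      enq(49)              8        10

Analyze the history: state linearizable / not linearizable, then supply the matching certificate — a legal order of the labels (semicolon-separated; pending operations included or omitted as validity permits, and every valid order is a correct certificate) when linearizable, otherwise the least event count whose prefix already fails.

not linearizable — minimal violating prefix: 7 events

already the first 7 events (up to #3's response at time 7) admit no linearization; the first 6 still do
no legal order exists: 2 real-time-consistent candidates over 3 completed queue operations, all rejected
no completion choice of the 1 pending operation (#4) rescues it — every subset was tried
e.g. #1, #2, #3 (pending dropped): illegal at step 2, since #2 deq() → empty cannot apply there
e.g. #1, #3, #2 (pending dropped): illegal at step 2, since #3 deq() → empty cannot apply there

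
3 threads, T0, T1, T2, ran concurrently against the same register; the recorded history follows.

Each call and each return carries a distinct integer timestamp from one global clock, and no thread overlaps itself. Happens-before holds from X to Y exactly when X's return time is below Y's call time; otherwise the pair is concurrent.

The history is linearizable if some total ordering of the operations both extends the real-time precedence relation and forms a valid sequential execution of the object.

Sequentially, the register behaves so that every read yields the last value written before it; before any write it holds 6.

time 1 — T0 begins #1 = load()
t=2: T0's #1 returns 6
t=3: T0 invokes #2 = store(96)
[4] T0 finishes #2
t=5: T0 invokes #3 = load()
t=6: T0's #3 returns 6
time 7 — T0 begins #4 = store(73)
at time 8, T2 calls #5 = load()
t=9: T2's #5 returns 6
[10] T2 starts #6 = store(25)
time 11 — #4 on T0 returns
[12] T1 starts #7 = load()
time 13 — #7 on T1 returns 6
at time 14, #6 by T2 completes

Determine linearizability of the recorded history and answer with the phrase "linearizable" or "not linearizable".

the violation lands at event 6, #3's response at time 6: events 1..5 linearize, events 1..6 do not
the sole real-time-consistent order of 3 completed operations fails the register replay
sample order #1, #2, #3 stalls at step 3 — #3 load() → 6 has no legal effect

not linearizable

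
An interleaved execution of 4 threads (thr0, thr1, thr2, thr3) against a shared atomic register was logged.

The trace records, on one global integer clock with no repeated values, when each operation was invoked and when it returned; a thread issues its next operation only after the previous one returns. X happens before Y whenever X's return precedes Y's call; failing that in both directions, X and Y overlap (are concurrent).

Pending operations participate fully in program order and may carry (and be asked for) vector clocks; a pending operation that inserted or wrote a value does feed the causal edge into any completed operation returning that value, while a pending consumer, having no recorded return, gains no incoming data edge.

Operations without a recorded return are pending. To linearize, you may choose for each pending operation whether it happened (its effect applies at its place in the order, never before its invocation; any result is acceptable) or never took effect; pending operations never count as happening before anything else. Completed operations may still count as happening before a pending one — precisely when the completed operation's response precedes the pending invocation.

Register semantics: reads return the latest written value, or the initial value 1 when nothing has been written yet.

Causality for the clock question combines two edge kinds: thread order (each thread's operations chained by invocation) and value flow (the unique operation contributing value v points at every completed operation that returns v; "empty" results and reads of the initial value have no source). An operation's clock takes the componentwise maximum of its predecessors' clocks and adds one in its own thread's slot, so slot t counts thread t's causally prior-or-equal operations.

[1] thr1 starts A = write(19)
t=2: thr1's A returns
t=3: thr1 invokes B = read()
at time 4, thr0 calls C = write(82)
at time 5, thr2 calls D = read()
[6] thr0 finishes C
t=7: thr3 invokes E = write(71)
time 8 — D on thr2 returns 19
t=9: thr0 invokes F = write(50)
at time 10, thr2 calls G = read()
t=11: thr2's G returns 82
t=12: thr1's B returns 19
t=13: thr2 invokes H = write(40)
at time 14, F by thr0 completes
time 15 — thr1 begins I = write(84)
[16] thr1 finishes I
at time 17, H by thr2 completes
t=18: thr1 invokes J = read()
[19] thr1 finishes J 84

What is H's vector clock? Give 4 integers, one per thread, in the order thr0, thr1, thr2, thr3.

(1, 1, 3, 0)

root op E, invoked 7: fresh clock plus thr3's own tick → (0, 0, 0, 1)
root op A, invoked 1: fresh clock plus thr1's own tick → (0, 1, 0, 0)
root op C, invoked 4: fresh clock plus thr0's own tick → (1, 0, 0, 0)
invoked at 5, D merges VC(A)=(0, 1, 0, 0) and bumps thr2's slot → (0, 1, 1, 0)
invoked at 3, B merges VC(A)=(0, 1, 0, 0) and bumps thr1's slot → (0, 2, 0, 0)
invoked at 9, F merges VC(C)=(1, 0, 0, 0) and bumps thr0's slot → (2, 0, 0, 0)
invoked at 15, I merges VC(B)=(0, 2, 0, 0) and bumps thr1's slot → (0, 3, 0, 0)
invoked at 18, J merges VC(I)=(0, 3, 0, 0) and bumps thr1's slot → (0, 4, 0, 0)
invoked at 10, G merges VC(C)=(1, 0, 0, 0), VC(D)=(0, 1, 1, 0) and bumps thr2's slot → (1, 1, 2, 0)
invoked at 13, H merges VC(G)=(1, 1, 2, 0) and bumps thr2's slot → (1, 1, 3, 0)
target: VC(H) = (1, 1, 3, 0)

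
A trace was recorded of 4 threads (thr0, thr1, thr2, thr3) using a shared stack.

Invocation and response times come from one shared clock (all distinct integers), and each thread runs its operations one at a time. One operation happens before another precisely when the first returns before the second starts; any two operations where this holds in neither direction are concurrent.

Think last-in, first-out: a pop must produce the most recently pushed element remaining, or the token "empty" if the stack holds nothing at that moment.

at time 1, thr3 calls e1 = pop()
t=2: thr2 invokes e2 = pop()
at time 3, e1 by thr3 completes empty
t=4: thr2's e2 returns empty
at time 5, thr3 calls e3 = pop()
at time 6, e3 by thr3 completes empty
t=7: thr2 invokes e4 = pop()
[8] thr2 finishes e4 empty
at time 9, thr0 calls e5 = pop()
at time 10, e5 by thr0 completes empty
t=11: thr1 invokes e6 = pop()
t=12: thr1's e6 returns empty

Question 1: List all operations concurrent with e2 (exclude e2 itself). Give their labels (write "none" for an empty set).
e2 spans [2,4]: anything still running between times 2 and 4 counts as concurrent
e1 [1,3]: concurrent
e3 [5,6]: after
e4 [7,8]: after
e5 [9,10]: after
e6 [11,12]: after

e1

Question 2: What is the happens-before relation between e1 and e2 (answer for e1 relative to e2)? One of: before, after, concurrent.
e1 spans [1,3], e2 spans [2,4]
the intervals overlap in both directions

concurrent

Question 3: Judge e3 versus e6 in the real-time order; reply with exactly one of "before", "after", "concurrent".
e3 spans [5,6], e6 spans [11,12]
resp(e3)=6 < inv(e6)=11

before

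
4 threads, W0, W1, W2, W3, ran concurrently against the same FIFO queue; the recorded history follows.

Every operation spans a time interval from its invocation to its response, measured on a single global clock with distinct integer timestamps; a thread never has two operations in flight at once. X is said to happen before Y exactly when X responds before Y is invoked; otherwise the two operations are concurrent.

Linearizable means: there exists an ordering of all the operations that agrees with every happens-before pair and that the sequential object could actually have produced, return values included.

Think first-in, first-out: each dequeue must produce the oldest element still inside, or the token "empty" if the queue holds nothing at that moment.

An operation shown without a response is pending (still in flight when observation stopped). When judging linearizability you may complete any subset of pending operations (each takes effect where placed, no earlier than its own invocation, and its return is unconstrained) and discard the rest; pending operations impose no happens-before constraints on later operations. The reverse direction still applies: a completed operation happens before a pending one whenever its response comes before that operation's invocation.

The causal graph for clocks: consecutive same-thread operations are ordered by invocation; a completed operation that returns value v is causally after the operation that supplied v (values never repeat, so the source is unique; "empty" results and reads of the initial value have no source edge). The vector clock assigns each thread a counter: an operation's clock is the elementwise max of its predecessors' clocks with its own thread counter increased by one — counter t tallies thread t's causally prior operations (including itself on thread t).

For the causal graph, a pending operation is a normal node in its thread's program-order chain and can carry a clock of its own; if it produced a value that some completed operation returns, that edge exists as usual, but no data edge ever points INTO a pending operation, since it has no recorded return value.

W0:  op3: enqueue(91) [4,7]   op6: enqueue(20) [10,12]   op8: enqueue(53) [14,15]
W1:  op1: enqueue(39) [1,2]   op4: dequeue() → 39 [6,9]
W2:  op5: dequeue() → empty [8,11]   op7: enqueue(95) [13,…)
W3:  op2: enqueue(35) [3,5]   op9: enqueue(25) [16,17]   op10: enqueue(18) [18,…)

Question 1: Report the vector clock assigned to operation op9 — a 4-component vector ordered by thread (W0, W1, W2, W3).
Answer: (0, 0, 0, 2)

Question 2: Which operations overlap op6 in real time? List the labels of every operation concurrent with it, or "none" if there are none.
Answer: op5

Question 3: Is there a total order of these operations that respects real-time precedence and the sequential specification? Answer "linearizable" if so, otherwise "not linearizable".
through event 10 a valid linearization exists; event 11 (op5 responding at time 11) ends that
checked exhaustively: 5 real-time-consistent orders of 5 completed operations, zero legal FIFO queue replays
no completion choice of the 1 pending operation (op6) rescues it — every subset was tried
e.g. op1, op2, op3, op4, op5 (pending dropped): illegal at step 5, since op5 dequeue() → empty cannot apply there
e.g. op1, op2, op3, op5, op4 (pending dropped): illegal at step 4, since op5 dequeue() → empty cannot apply there

not linearizable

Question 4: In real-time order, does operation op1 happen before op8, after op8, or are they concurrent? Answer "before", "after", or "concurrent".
Answer: before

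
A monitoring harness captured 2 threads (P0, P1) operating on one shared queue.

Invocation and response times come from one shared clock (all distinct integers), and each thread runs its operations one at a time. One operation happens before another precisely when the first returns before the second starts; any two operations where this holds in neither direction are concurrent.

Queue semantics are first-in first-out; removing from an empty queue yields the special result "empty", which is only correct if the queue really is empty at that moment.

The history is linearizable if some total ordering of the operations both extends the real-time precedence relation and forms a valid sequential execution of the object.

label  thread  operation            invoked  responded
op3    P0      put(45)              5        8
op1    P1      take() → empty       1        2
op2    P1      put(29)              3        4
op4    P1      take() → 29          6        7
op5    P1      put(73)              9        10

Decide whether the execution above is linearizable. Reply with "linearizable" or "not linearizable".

linearizable

one valid linearization: op1, op2, op3, op4, op5
1. op1 take() → empty, leaving queue <>
2. op2 put(29), leaving queue <29>
3. op3 put(45), leaving queue <29,45>
4. op4 take() → 29, leaving queue <45>
5. op5 put(73), leaving queue <45,73>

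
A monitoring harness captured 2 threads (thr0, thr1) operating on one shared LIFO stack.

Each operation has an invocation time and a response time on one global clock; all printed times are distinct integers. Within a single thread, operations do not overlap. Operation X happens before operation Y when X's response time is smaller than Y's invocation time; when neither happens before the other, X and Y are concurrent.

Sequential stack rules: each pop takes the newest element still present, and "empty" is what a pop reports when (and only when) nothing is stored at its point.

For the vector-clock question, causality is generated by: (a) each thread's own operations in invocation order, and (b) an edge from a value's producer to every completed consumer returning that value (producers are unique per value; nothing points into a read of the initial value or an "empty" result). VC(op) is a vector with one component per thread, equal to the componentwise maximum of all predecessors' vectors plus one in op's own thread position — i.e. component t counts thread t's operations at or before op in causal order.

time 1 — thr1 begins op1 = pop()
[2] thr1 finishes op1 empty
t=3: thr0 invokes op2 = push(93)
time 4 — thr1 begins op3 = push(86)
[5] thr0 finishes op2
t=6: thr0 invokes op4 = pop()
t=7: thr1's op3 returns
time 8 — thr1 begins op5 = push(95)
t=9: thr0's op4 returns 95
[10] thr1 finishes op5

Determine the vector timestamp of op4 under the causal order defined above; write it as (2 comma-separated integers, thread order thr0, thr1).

no predecessors for op1 (invoked 1): thr1 increments from zero → (0, 1)
no predecessors for op2 (invoked 3): thr0 increments from zero → (1, 0)
from VC(op1)=(0, 1), op3 (invoked 4) maxes components and bumps thr1 → (0, 2)
from VC(op3)=(0, 2), op5 (invoked 8) maxes components and bumps thr1 → (0, 3)
from VC(op2)=(1, 0), VC(op5)=(0, 3), op4 (invoked 6) maxes components and bumps thr0 → (2, 3)
target: VC(op4) = (2, 3)

(2, 3)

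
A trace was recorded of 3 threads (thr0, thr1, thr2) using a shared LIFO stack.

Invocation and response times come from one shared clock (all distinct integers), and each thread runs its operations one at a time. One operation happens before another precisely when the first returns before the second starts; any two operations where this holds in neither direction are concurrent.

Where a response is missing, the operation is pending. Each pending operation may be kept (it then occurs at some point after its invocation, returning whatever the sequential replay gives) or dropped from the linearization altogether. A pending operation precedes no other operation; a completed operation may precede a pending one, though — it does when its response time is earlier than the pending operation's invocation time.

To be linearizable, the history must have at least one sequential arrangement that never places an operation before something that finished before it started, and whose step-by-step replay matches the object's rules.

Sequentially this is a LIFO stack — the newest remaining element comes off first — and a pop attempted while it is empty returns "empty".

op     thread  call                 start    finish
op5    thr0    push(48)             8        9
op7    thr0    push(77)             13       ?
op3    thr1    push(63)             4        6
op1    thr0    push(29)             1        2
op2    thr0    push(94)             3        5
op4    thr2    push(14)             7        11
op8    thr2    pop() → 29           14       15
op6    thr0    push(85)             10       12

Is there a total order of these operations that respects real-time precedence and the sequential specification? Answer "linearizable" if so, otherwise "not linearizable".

already the first 15 events (up to op8's response at time 15) admit no linearization; the first 14 still do
real-time-consistent orders of the 7 completed operations: 6 — all fail the LIFO stack replay
include/drop combinations of the 1 pending operation (op7) were all tried; none helps
one such order, op1, op2, op3, op4, op5, op6, op8 (pending dropped), breaks at step 7 where op8 pop() → 29 is illegal
one such order, op1, op2, op3, op5, op4, op6, op8 (pending dropped), breaks at step 7 where op8 pop() → 29 is illegal

not linearizable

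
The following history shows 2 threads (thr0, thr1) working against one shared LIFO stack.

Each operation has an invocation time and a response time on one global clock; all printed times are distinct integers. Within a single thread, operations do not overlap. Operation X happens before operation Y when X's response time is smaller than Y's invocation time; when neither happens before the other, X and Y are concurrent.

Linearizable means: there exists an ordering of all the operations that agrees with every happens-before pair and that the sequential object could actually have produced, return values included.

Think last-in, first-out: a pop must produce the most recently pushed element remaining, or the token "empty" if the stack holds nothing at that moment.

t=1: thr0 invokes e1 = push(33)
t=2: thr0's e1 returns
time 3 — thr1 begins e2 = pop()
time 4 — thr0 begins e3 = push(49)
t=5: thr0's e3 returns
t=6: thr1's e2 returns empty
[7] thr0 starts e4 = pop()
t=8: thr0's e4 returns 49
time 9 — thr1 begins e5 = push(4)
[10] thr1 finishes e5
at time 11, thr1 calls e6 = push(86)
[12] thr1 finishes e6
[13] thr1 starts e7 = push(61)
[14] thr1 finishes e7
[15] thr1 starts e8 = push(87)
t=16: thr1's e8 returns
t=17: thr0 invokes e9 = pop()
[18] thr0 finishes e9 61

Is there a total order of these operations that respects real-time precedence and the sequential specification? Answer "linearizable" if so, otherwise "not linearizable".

cut after 5 events: linearizable; cut after 6 events (e2 responds, time 6): not linearizable
all 2 real-time-respecting orders fail — 3 completed LIFO stack operations, no legal replay
one such order, e1, e2, e3, breaks at step 2 where e2 pop() → empty is illegal
one such order, e1, e3, e2, breaks at step 3 where e2 pop() → empty is illegal

not linearizable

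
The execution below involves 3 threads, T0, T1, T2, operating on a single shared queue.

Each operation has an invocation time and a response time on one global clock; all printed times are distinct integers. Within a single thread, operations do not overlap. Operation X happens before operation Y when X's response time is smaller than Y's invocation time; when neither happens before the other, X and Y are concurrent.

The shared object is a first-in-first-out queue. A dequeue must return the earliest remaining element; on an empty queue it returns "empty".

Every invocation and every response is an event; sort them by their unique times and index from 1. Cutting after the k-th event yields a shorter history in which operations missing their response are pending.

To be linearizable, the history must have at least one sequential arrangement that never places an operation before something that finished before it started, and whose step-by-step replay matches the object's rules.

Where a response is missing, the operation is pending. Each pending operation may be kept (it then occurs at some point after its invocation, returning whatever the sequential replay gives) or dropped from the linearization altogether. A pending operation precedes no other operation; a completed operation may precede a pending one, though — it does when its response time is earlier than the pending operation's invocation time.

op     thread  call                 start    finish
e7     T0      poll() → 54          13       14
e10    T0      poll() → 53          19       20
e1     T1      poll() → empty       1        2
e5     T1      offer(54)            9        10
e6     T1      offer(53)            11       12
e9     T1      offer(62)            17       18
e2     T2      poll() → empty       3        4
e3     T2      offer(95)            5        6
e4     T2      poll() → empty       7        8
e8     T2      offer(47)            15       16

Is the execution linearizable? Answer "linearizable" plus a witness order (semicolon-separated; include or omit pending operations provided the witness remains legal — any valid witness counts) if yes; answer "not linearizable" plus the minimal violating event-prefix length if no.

through event 7 a valid linearization exists; event 8 (e4 responding at time 8) ends that
one real-time candidate order over the 4 completed operations — the queue replay rejects it
sample order e1, e2, e3, e4 stalls at step 4 — e4 poll() → empty has no legal effect

not linearizable — minimal violating prefix: 8 events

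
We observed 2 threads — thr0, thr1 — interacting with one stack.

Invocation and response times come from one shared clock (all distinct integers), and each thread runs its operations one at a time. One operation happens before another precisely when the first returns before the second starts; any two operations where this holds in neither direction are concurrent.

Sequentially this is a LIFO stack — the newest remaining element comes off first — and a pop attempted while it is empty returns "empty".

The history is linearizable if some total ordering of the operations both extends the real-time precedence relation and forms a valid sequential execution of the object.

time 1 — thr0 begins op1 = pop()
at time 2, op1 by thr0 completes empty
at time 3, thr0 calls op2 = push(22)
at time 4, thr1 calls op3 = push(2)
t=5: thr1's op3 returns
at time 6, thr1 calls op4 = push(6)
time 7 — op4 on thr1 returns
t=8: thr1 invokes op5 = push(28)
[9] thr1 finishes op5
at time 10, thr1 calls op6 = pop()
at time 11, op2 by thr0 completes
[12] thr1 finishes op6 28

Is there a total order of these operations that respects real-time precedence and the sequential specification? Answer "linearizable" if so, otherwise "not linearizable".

a witness: op1, op2, op3, op4, op5, op6
after step 1 (op1 pop() → empty): stack <>
after step 2 (op2 push(22)): stack <22>
after step 3 (op3 push(2)): stack <22,2>
after step 4 (op4 push(6)): stack <22,2,6>
after step 5 (op5 push(28)): stack <22,2,6,28>
after step 6 (op6 pop() → 28): stack <22,2,6>

linearizable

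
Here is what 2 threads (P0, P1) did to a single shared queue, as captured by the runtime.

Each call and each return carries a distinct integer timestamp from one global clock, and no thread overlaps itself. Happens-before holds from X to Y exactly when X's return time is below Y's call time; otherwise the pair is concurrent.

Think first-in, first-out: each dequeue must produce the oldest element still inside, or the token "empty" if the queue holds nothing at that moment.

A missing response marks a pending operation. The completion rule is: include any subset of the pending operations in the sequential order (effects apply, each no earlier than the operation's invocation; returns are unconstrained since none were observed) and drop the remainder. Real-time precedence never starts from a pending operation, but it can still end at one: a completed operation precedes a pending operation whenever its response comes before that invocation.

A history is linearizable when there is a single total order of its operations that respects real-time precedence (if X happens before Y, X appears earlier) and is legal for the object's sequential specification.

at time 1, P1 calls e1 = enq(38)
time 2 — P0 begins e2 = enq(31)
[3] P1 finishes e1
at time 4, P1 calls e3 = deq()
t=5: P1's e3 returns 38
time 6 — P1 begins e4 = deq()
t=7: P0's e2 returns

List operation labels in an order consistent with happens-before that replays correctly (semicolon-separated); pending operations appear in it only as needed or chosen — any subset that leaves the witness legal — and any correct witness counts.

e1; e2; e3

step 1: e1 enq(38) — queue <38>
step 2: e2 enq(31) — queue <38,31>
step 3: e3 deq() → 38 — queue <31>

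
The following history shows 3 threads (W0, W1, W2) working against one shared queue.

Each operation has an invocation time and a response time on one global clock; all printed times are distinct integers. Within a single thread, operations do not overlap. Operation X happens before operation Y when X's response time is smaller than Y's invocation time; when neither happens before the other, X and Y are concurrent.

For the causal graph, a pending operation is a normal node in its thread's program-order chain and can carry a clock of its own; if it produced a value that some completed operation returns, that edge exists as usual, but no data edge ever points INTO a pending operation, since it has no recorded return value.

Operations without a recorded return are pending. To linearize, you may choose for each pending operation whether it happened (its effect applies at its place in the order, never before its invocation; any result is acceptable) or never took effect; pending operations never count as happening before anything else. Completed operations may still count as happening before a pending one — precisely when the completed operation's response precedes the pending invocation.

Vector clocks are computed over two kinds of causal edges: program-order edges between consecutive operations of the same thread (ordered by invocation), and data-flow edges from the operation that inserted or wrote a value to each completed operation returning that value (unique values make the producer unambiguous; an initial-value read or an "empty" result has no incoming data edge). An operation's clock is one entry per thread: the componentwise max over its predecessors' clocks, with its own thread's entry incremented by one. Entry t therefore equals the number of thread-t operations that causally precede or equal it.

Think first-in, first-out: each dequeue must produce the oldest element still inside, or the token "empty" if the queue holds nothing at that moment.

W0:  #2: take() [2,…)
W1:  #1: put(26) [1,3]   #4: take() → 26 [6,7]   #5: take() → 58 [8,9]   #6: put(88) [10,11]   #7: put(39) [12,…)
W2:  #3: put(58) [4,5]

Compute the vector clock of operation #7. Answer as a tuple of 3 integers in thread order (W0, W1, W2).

(0, 5, 1)

root op #3, invoked 4: fresh clock plus W2's own tick → (0, 0, 1)
root op #1, invoked 1: fresh clock plus W1's own tick → (0, 1, 0)
root op #2, invoked 2: fresh clock plus W0's own tick → (1, 0, 0)
merge at #4 (invoked 6): VC(#1)=(0, 1, 0), own-thread bump on W1 → (0, 2, 0)
merge at #5 (invoked 8): VC(#3)=(0, 0, 1), VC(#4)=(0, 2, 0), own-thread bump on W1 → (0, 3, 1)
merge at #6 (invoked 10): VC(#5)=(0, 3, 1), own-thread bump on W1 → (0, 4, 1)
merge at #7 (invoked 12): VC(#6)=(0, 4, 1), own-thread bump on W1 → (0, 5, 1)
target: VC(#7) = (0, 5, 1)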